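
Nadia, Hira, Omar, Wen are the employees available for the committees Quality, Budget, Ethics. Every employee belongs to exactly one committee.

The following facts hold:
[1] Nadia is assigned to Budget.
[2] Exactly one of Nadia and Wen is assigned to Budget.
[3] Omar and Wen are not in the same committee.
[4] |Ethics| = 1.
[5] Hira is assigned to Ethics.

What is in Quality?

Quality = {Wen}

From (1): Nadia ∈ Budget.
From (5): Hira ∈ Ethics.
(2) (exactly one): Wen ∉ Budget.
(4): Ethics already has 1, so the rest are out.
Only one committee left: Wen ∈ Quality.
(3): Omar ∉ Quality.
Only one committee left: Omar ∈ Budget.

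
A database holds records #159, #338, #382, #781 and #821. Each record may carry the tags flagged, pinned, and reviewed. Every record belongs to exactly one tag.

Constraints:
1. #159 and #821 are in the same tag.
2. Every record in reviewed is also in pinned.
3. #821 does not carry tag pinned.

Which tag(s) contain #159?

From (3): #821 ∉ pinned.
(1): #159 matches #821: #159 ∉ pinned.
(2) contrapositive: #159 ∉ reviewed.
(2) contrapositive: #821 ∉ reviewed.
Only one tag left: #159 ∈ flagged.
Only one tag left: #821 ∈ flagged.

#159: flagged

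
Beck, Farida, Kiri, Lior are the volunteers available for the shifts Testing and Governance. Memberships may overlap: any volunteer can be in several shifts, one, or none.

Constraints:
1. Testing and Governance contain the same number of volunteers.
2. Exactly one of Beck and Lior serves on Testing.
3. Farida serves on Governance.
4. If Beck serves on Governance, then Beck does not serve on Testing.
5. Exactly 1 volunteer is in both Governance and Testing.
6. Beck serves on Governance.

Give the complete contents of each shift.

Testing = {Farida, Lior}; Governance = {Beck, Farida}

From (3): Farida ∈ Governance.
From (6): Beck ∈ Governance.
(4): Beck ∉ Testing.
(2) (exactly one): Lior ∈ Testing.
Suppose Farida ∉ Testing: no assignment then satisfies all the clues, so Farida ∈ Testing.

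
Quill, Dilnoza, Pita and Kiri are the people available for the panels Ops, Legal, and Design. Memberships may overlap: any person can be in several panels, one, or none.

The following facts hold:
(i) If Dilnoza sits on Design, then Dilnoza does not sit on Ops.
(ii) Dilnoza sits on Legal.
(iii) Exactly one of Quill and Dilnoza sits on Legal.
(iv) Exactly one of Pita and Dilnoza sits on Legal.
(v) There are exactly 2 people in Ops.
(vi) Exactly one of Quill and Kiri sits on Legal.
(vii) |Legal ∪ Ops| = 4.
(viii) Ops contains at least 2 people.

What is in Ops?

Ops = {Pita, Quill}

From (ii): Dilnoza ∈ Legal.
(iii) (exactly one): Quill ∉ Legal.
(iv) (exactly one): Pita ∉ Legal.
(vi) (exactly one): Kiri ∈ Legal.
Suppose Quill ∉ Ops: no assignment then satisfies all the clues, so Quill ∈ Ops.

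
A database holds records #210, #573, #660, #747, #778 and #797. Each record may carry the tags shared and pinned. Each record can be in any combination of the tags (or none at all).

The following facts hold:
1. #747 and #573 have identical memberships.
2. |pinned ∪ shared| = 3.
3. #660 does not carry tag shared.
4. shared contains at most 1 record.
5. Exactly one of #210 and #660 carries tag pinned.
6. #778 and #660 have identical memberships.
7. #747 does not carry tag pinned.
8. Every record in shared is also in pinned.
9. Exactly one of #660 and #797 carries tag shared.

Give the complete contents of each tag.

From (3): #660 ∉ shared.
From (7): #747 ∉ pinned.
(1): #573 matches #747: #573 ∉ pinned.
(6): #778 matches #660: #778 ∉ shared.
(8) contrapositive: #573 ∉ shared.
(8) contrapositive: #747 ∉ shared.
(9) (exactly one): #797 ∈ shared.
(4): shared already has 1, so the rest are out.
(8) with #797 ∈ shared: #797 ∈ pinned.
Suppose #210 ∈ pinned: no assignment then satisfies all the clues, so #210 ∉ pinned.

shared = {#797}; pinned = {#660, #778, #797}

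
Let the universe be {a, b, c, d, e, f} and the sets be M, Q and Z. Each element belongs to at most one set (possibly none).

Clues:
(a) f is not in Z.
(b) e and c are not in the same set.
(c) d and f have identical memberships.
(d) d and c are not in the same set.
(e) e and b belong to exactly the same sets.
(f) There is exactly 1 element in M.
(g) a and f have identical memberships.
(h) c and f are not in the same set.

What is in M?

From (a): f ∉ Z.
(c): d matches f: d ∉ Z.
(g): a matches f: a ∉ Z.
Suppose a ∈ M: no assignment then satisfies all the clues, so a ∉ M.

M = {c}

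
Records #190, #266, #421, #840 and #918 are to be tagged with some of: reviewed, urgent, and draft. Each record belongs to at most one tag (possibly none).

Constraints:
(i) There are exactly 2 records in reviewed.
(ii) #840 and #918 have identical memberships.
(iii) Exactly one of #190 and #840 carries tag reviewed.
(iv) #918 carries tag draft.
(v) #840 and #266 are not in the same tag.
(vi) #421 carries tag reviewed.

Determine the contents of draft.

draft = {#840, #918}

From (iv): #918 ∈ draft.
From (vi): #421 ∈ reviewed.
(ii): #840 matches #918: #840 ∉ reviewed.
(ii): #840 matches #918: #840 ∉ urgent.
(ii): #840 matches #918: #840 ∈ draft.
(iii) (exactly one): #190 ∈ reviewed.
(v): #266 ∉ draft.
(i): reviewed already has 2, so the rest are out.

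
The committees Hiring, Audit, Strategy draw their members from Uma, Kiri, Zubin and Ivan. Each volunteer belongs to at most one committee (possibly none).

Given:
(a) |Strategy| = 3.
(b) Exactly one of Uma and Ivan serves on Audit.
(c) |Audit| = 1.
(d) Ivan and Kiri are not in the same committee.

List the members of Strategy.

Strategy = {Kiri, Uma, Zubin}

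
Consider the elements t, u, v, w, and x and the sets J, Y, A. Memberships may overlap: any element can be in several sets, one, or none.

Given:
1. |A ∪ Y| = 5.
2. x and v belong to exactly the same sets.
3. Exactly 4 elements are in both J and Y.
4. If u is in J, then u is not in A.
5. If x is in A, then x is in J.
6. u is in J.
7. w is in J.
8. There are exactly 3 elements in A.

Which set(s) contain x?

x: A, J, Y

From (6): u ∈ J.
From (7): w ∈ J.
(4): u ∉ A.
Suppose x ∉ J: no assignment then satisfies all the clues, so x ∈ J.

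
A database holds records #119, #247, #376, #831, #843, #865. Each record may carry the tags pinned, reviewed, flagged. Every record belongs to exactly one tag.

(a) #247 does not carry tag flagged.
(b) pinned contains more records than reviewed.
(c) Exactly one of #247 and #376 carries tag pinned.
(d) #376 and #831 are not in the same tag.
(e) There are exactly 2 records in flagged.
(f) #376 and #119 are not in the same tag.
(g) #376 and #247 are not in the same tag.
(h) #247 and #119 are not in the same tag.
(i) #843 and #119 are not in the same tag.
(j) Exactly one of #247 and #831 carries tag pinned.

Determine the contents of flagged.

flagged = {#119, #831}

From (a): #247 ∉ flagged.
Suppose #119 ∉ flagged: no assignment then satisfies all the clues, so #119 ∈ flagged.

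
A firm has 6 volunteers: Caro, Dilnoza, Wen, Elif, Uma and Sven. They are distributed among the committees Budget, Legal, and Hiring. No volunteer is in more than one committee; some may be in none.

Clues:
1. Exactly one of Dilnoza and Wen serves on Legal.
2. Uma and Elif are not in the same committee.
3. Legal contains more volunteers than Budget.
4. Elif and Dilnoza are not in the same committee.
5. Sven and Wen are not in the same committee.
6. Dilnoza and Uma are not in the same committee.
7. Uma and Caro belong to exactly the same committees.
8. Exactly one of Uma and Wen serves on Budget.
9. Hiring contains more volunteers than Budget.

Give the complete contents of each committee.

Budget = {Wen}; Legal = {Dilnoza, Sven}; Hiring = {Caro, Uma}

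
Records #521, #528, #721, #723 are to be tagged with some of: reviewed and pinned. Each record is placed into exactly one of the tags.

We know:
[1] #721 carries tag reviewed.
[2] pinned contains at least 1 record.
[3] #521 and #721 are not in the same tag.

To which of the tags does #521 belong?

#521: pinned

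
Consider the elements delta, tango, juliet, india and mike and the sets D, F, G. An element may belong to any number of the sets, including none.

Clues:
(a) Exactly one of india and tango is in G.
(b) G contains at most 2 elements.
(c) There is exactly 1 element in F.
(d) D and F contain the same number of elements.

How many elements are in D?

1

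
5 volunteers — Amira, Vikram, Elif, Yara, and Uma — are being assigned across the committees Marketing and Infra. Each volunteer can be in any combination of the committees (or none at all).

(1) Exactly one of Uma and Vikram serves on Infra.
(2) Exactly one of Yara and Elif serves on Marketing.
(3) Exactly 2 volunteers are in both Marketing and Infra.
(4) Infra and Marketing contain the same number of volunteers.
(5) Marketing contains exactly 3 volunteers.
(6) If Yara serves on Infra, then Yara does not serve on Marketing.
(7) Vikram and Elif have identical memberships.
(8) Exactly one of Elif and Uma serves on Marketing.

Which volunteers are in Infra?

Infra = {Elif, Vikram, Yara}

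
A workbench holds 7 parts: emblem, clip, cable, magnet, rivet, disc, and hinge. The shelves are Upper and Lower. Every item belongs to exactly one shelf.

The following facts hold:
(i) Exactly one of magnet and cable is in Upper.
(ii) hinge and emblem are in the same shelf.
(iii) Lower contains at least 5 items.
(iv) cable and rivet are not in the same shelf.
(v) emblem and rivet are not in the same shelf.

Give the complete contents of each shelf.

Upper = {magnet, rivet}; Lower = {cable, clip, disc, emblem, hinge}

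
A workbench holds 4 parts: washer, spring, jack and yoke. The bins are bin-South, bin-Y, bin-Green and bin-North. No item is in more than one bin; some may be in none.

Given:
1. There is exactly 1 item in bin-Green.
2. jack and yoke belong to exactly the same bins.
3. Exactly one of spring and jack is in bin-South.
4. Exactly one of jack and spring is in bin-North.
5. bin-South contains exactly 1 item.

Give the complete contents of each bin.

bin-South = {spring}; bin-Y = {}; bin-Green = {washer}; bin-North = {jack, yoke}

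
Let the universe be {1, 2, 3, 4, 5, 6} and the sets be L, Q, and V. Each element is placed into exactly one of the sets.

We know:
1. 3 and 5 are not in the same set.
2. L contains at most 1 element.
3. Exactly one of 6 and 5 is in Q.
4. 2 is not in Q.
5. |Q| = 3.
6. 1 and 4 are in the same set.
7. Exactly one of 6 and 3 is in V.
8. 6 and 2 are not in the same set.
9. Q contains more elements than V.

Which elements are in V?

V = {2, 3}

From (4): 2 ∉ Q.
Suppose 1 ∈ V: no assignment then satisfies all the clues, so 1 ∉ V.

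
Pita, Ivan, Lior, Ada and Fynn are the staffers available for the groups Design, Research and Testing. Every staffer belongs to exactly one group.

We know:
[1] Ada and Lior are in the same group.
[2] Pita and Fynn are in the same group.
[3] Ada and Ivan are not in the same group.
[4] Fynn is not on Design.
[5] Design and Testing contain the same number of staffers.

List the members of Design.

From (4): Fynn ∉ Design.
(2): Pita matches Fynn: Pita ∉ Design.
Suppose Ivan ∈ Design: no assignment then satisfies all the clues, so Ivan ∉ Design.

Design = {Ada, Lior}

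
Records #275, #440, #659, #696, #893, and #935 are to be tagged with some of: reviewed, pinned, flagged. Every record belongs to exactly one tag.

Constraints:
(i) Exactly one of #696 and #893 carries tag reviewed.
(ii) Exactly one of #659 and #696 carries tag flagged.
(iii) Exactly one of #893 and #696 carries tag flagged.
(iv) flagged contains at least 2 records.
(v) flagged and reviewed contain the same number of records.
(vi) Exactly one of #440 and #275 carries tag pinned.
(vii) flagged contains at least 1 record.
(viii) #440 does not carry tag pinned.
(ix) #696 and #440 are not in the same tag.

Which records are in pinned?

From (viii): #440 ∉ pinned.
(vi) (exactly one): #275 ∈ pinned.
Suppose #659 ∉ pinned: no assignment then satisfies all the clues, so #659 ∈ pinned.

pinned = {#275, #659}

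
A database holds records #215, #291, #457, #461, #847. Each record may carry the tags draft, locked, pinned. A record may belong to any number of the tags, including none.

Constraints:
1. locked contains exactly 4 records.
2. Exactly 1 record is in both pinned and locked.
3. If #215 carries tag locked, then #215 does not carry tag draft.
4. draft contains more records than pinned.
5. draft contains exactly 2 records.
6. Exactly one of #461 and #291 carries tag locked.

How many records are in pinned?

1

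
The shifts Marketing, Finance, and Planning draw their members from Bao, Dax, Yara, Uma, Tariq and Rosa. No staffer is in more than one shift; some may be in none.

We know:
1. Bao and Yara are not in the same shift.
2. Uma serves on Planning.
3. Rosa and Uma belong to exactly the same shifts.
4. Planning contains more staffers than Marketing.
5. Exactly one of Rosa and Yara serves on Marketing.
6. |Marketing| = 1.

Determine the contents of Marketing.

From (2): Uma ∈ Planning.
(3): Rosa matches Uma: Rosa ∉ Marketing.
(3): Rosa matches Uma: Rosa ∉ Finance.
(3): Rosa matches Uma: Rosa ∈ Planning.
(5) (exactly one): Yara ∈ Marketing.
(6): Marketing already has 1, so the rest are out.

Marketing = {Yara}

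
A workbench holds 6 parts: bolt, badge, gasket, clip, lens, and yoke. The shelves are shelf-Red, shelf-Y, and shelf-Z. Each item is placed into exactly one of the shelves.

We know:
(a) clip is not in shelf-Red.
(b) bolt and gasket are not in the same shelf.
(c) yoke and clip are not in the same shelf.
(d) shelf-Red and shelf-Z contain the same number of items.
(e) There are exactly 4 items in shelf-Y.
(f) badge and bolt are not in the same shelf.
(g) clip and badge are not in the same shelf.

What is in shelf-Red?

shelf-Red = {bolt}

From (a): clip ∉ shelf-Red.
Suppose bolt ∉ shelf-Red: no assignment then satisfies all the clues, so bolt ∈ shelf-Red.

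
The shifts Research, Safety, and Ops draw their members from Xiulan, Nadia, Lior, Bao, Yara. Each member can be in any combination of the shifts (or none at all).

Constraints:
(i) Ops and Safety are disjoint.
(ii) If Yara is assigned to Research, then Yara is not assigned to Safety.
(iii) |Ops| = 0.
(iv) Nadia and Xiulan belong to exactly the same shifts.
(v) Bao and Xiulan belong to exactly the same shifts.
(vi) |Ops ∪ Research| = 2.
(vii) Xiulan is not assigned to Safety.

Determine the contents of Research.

Research = {Lior, Yara}

From (vii): Xiulan ∉ Safety.
(iii): Ops already has 0, so the rest are out.
(iv): Nadia matches Xiulan: Nadia ∉ Safety.
(v): Bao matches Xiulan: Bao ∉ Safety.
Suppose Xiulan ∈ Research: no assignment then satisfies all the clues, so Xiulan ∉ Research.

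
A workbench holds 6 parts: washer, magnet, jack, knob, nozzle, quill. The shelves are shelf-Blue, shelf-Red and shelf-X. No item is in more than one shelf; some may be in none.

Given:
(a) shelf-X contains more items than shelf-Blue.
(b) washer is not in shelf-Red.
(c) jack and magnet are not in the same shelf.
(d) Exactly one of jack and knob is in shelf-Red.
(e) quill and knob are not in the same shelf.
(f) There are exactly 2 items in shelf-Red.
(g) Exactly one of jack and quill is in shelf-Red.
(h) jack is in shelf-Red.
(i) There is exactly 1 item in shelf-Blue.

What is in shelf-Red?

shelf-Red = {jack, nozzle}

From (b): washer ∉ shelf-Red.
From (h): jack ∈ shelf-Red.
(c): magnet ∉ shelf-Red.
(d) (exactly one): knob ∉ shelf-Red.
(g) (exactly one): quill ∉ shelf-Red.
(f): only 2 candidates remain for shelf-Red, so all are in.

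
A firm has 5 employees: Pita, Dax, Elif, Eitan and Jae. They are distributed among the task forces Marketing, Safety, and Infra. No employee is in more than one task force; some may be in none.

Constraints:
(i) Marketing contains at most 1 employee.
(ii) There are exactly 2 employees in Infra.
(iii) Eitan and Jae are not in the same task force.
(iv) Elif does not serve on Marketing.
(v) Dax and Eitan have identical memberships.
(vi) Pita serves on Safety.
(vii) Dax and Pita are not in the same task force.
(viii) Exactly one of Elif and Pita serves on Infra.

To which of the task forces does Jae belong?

Jae: Infra

From (iv): Elif ∉ Marketing.
From (vi): Pita ∈ Safety.
(vii): Dax ∉ Safety.
(viii) (exactly one): Elif ∈ Infra.
(v): Eitan matches Dax: Eitan ∉ Safety.
Suppose Jae ∈ Marketing: no assignment then satisfies all the clues, so Jae ∉ Marketing.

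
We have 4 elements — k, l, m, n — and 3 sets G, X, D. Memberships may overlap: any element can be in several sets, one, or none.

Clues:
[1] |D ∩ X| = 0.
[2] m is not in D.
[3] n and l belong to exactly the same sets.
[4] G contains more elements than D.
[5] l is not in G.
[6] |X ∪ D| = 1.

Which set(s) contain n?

n: none

From (2): m ∉ D.
From (5): l ∉ G.
(3): n matches l: n ∉ G.
Suppose n ∈ X: no assignment then satisfies all the clues, so n ∉ X.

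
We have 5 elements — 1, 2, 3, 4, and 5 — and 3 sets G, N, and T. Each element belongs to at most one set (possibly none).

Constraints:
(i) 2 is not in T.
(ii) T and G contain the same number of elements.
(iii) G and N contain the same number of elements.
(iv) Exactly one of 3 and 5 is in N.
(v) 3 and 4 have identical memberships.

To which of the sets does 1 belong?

1: T

From (i): 2 ∉ T.
Suppose 1 ∈ G: no assignment then satisfies all the clues, so 1 ∉ G.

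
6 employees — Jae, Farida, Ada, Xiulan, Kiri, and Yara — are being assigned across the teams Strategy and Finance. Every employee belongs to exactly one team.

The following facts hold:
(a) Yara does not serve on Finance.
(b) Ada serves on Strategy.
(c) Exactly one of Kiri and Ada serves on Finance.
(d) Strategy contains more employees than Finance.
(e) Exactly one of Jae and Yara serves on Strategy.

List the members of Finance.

Finance = {Jae, Kiri}

From (a): Yara ∉ Finance.
From (b): Ada ∈ Strategy.
(c) (exactly one): Kiri ∈ Finance.
Only one team left: Yara ∈ Strategy.
(e) (exactly one): Jae ∉ Strategy.
Only one team left: Jae ∈ Finance.
Suppose Farida ∈ Finance: no assignment then satisfies all the clues, so Farida ∉ Finance.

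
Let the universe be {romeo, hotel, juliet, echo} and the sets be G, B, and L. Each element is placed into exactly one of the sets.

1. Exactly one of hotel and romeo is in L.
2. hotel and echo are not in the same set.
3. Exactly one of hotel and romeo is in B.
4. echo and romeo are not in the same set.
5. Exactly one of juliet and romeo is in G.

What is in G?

G = {echo, juliet}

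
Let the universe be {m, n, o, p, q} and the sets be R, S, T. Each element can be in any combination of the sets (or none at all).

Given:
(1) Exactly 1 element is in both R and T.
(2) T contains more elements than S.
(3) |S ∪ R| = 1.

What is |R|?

1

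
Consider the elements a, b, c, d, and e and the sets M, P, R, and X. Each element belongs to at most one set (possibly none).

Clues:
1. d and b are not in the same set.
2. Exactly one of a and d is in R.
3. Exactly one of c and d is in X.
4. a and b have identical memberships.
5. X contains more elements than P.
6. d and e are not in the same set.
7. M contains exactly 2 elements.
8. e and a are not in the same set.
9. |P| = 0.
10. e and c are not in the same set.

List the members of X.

X = {c}

(9): P already has 0, so the rest are out.
Suppose a ∈ X: no assignment then satisfies all the clues, so a ∉ X.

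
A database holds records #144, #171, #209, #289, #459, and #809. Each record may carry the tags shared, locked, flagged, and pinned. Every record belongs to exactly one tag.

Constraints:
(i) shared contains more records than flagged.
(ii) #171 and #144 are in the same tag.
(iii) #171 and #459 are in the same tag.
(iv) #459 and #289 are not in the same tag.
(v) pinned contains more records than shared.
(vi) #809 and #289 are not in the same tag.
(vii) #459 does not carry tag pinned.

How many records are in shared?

1

From (vii): #459 ∉ pinned.
(iii): #171 matches #459: #171 ∉ pinned.
(ii): #144 matches #171: #144 ∉ pinned.
Suppose #144 ∈ shared: no assignment then satisfies all the clues, so #144 ∉ shared.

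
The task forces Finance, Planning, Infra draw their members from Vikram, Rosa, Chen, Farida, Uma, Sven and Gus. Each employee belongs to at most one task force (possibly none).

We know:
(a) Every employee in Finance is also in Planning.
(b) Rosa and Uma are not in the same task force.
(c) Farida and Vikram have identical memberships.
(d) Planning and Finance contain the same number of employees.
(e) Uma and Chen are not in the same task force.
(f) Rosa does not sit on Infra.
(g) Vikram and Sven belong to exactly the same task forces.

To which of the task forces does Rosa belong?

Rosa: none

From (f): Rosa ∉ Infra.
Suppose Rosa ∈ Finance: no assignment then satisfies all the clues, so Rosa ∉ Finance.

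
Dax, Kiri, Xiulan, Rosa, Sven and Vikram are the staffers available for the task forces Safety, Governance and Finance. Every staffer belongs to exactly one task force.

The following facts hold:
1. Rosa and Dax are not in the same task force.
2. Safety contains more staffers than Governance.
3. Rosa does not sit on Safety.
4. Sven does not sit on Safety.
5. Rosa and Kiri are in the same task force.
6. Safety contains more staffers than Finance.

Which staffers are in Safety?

From (3): Rosa ∉ Safety.
From (4): Sven ∉ Safety.
(5): Kiri matches Rosa: Kiri ∉ Safety.
Suppose Dax ∉ Safety: no assignment then satisfies all the clues, so Dax ∈ Safety.

Safety = {Dax, Vikram, Xiulan}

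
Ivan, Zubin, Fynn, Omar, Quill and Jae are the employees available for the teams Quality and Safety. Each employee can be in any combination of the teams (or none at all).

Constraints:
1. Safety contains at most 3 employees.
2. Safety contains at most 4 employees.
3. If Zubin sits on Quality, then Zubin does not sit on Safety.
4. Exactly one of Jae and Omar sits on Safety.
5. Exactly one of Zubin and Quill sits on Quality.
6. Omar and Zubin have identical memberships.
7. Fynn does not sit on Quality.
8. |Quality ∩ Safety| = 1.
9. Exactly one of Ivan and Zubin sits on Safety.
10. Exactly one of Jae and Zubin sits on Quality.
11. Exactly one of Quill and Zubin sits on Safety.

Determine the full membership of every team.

Quality = {Ivan, Omar, Zubin}; Safety = {Ivan, Jae, Quill}

From (7): Fynn ∉ Quality.
Suppose Ivan ∉ Quality: no assignment then satisfies all the clues, so Ivan ∈ Quality.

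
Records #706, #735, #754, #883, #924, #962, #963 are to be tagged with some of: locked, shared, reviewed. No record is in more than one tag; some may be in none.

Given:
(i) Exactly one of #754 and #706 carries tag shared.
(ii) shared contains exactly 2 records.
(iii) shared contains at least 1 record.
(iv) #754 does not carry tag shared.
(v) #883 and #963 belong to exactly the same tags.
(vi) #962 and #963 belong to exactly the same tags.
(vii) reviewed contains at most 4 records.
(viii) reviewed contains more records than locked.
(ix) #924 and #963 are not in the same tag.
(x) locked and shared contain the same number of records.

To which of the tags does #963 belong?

#963: reviewed

From (iv): #754 ∉ shared.
(i) (exactly one): #706 ∈ shared.
Suppose #963 ∈ locked: no assignment then satisfies all the clues, so #963 ∉ locked.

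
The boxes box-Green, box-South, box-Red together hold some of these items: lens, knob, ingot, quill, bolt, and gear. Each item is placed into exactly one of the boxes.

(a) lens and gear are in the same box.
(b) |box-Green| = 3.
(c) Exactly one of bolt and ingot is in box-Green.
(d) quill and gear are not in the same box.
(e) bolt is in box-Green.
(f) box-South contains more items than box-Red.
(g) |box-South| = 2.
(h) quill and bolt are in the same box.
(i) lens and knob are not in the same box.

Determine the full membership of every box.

box-Green = {bolt, knob, quill}; box-South = {gear, lens}; box-Red = {ingot}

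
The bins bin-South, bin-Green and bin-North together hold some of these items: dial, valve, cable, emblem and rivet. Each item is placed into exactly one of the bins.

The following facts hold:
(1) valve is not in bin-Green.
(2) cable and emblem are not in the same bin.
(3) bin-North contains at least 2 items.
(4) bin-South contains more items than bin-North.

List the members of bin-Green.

bin-Green = {}

From (1): valve ∉ bin-Green.
Suppose dial ∈ bin-Green: no assignment then satisfies all the clues, so dial ∉ bin-Green.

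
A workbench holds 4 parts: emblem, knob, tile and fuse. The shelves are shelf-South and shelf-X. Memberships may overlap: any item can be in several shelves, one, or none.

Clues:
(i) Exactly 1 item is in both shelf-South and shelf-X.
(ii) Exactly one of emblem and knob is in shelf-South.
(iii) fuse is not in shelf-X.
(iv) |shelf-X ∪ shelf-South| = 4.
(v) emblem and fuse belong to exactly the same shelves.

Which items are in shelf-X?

shelf-X = {knob, tile}

From (iii): fuse ∉ shelf-X.
(v): emblem matches fuse: emblem ∉ shelf-X.
Suppose knob ∉ shelf-X: no assignment then satisfies all the clues, so knob ∈ shelf-X.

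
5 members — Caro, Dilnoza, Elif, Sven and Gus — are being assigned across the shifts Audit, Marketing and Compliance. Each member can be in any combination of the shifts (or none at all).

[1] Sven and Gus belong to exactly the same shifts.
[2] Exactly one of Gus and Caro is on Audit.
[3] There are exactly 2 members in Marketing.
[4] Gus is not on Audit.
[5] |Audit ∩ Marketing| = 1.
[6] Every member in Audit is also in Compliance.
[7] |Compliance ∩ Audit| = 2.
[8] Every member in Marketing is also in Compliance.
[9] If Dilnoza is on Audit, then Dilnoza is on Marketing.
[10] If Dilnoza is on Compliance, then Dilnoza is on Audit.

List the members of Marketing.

Marketing = {Dilnoza, Elif}

From (4): Gus ∉ Audit.
(1): Sven matches Gus: Sven ∉ Audit.
(2) (exactly one): Caro ∈ Audit.
(6) with Caro ∈ Audit: Caro ∈ Compliance.
Suppose Caro ∈ Marketing: no assignment then satisfies all the clues, so Caro ∉ Marketing.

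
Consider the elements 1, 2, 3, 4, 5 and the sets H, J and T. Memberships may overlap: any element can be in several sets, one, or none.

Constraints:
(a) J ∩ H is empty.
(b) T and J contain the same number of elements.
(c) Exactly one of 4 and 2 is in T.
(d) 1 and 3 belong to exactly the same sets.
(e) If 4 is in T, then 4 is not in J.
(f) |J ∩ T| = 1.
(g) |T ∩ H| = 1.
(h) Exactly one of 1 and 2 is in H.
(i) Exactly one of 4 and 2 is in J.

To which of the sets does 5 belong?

5: J, T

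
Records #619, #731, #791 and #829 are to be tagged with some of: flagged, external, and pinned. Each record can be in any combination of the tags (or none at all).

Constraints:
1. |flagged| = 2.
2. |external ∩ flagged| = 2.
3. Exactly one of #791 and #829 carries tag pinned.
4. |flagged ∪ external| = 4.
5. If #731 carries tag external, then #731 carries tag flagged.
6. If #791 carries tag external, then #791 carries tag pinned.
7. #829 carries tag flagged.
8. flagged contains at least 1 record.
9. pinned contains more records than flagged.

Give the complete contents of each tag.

flagged = {#731, #829}; external = {#619, #731, #791, #829}; pinned = {#619, #731, #791}

From (7): #829 ∈ flagged.
Suppose #619 ∈ flagged: no assignment then satisfies all the clues, so #619 ∉ flagged.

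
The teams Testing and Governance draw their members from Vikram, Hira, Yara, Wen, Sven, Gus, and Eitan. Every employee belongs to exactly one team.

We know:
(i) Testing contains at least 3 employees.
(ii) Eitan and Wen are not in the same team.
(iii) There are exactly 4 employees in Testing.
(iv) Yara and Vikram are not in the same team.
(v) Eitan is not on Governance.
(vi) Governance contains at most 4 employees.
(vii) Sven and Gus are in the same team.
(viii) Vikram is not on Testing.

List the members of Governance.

Governance = {Hira, Vikram, Wen}

From (v): Eitan ∉ Governance.
From (viii): Vikram ∉ Testing.
Only one team left: Vikram ∈ Governance.
Only one team left: Eitan ∈ Testing.
(ii): Wen ∉ Testing.
(iv): Yara ∉ Governance.
Only one team left: Yara ∈ Testing.
Only one team left: Wen ∈ Governance.
Suppose Hira ∉ Governance: no assignment then satisfies all the clues, so Hira ∈ Governance.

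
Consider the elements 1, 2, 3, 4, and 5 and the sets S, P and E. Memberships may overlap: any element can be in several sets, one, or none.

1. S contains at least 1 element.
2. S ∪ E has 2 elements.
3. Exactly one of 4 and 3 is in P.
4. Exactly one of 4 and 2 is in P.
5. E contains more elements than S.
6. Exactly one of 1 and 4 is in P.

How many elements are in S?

1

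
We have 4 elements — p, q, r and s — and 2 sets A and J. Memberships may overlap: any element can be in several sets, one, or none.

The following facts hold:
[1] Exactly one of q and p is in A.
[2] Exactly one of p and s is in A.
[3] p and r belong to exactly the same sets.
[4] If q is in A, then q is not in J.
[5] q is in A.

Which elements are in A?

From (5): q ∈ A.
(1) (exactly one): p ∉ A.
(2) (exactly one): s ∈ A.
(3): r matches p: r ∉ A.
(4): q ∉ J.

A = {q, s}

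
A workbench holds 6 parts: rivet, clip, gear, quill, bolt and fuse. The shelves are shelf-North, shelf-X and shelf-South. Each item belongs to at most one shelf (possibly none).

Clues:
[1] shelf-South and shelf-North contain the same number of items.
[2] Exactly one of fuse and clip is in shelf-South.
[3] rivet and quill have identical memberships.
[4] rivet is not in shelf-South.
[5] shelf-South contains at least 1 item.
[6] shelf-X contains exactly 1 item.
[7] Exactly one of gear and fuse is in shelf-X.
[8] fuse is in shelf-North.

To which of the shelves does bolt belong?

bolt: none

From (4): rivet ∉ shelf-South.
From (8): fuse ∈ shelf-North.
(2) (exactly one): clip ∈ shelf-South.
(3): quill matches rivet: quill ∉ shelf-South.
(7) (exactly one): gear ∈ shelf-X.
(6): shelf-X already has 1, so the rest are out.
Suppose bolt ∈ shelf-North: no assignment then satisfies all the clues, so bolt ∉ shelf-North.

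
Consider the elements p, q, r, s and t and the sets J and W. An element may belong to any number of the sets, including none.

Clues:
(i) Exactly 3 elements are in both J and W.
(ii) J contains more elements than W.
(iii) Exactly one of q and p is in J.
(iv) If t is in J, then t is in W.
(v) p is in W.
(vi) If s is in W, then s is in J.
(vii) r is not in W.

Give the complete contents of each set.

J = {p, r, s, t}; W = {p, s, t}

From (v): p ∈ W.
From (vii): r ∉ W.
Suppose p ∉ J: no assignment then satisfies all the clues, so p ∈ J.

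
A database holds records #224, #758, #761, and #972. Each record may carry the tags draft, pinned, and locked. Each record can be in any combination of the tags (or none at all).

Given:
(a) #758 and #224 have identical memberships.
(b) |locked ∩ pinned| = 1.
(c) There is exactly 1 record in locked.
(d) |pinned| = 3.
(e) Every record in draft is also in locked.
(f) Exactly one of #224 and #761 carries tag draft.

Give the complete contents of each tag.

draft = {#761}; pinned = {#224, #758, #761}; locked = {#761}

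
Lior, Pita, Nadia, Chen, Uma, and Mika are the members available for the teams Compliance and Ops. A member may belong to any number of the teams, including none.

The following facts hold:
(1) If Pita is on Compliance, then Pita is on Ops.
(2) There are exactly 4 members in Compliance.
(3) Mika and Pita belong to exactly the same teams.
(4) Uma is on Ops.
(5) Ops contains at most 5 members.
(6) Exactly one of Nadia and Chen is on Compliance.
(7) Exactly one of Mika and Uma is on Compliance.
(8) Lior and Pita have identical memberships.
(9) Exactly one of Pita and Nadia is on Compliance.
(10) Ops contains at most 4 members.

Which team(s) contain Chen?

Chen: Compliance

From (4): Uma ∈ Ops.
Suppose Chen ∉ Compliance: no assignment then satisfies all the clues, so Chen ∈ Compliance.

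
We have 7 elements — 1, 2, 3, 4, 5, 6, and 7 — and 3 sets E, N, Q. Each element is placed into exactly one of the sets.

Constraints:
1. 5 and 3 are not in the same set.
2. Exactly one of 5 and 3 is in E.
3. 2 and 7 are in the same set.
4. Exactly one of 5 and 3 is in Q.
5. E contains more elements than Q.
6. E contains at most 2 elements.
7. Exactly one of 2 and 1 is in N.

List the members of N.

N = {2, 4, 6, 7}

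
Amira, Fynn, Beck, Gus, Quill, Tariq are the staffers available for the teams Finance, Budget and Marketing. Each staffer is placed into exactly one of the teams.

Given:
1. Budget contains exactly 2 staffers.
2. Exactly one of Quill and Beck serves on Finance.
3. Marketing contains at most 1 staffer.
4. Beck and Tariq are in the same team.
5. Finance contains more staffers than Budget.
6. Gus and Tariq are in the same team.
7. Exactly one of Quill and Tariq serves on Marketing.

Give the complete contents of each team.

Finance = {Beck, Gus, Tariq}; Budget = {Amira, Fynn}; Marketing = {Quill}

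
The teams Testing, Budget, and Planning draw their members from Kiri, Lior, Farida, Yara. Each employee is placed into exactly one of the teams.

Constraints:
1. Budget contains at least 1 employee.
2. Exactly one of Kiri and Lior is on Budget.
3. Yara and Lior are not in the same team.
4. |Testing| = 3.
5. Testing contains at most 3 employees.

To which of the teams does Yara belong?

Yara: Testing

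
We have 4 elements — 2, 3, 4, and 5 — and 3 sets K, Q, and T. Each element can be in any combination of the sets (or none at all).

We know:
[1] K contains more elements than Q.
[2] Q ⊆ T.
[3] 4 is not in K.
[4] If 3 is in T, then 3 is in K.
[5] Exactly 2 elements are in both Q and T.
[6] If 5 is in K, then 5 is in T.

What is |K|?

3

From (3): 4 ∉ K.
Suppose 2 ∉ K: no assignment then satisfies all the clues, so 2 ∈ K.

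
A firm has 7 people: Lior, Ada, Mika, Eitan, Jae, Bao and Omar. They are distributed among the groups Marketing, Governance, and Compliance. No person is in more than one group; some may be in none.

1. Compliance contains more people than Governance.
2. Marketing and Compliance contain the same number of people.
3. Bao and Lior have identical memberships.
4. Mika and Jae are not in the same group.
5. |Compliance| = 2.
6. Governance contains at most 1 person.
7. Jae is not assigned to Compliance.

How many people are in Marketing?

2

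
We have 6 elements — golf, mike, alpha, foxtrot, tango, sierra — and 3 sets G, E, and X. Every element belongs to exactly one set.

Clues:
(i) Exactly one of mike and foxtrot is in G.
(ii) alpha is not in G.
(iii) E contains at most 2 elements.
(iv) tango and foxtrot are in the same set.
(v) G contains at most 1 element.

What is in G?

G = {mike}

From (ii): alpha ∉ G.
Suppose golf ∈ G: no assignment then satisfies all the clues, so golf ∉ G.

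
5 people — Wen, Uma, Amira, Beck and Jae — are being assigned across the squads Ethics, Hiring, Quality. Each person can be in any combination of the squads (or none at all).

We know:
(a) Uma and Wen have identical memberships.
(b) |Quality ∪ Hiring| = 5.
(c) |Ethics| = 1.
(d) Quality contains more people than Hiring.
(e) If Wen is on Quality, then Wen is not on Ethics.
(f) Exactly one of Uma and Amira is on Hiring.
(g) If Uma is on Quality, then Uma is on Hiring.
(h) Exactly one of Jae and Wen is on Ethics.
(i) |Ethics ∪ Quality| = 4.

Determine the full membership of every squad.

Ethics = {Jae}; Hiring = {Beck, Uma, Wen}; Quality = {Amira, Jae, Uma, Wen}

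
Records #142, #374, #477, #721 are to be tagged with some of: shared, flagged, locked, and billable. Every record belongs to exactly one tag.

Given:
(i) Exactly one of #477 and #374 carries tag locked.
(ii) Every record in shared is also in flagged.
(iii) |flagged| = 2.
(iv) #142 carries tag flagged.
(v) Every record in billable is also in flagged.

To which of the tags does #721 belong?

#721: locked

From (iv): #142 ∈ flagged.
Suppose #721 ∈ shared: no assignment then satisfies all the clues, so #721 ∉ shared.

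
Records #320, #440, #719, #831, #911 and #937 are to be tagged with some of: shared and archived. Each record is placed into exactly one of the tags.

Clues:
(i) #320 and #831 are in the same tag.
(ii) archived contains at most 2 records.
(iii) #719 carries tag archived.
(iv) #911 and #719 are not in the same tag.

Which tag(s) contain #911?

From (iii): #719 ∈ archived.
(iv): #911 ∉ archived.
Only one tag left: #911 ∈ shared.

#911: shared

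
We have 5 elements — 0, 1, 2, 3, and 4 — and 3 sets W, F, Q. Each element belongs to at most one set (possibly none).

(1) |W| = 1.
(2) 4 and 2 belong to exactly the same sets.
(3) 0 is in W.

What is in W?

From (3): 0 ∈ W.
(1): W already has 1, so the rest are out.

W = {0}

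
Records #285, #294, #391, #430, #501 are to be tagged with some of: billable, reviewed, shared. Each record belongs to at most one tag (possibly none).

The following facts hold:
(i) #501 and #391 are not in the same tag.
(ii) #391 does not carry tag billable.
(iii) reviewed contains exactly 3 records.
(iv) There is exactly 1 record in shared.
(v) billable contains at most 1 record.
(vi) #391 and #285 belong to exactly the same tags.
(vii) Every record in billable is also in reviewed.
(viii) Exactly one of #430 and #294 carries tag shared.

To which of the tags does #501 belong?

#501: none

From (ii): #391 ∉ billable.
(vi): #285 matches #391: #285 ∉ billable.
Suppose #501 ∈ billable: no assignment then satisfies all the clues, so #501 ∉ billable.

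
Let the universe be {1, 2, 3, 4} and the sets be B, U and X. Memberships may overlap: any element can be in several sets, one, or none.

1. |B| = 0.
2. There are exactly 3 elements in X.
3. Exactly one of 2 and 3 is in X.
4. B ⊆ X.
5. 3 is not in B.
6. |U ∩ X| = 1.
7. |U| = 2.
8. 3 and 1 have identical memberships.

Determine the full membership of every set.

B = {}; U = {2, 4}; X = {1, 3, 4}

From (5): 3 ∉ B.
(1): B already has 0, so the rest are out.
Suppose 1 ∈ U: no assignment then satisfies all the clues, so 1 ∉ U.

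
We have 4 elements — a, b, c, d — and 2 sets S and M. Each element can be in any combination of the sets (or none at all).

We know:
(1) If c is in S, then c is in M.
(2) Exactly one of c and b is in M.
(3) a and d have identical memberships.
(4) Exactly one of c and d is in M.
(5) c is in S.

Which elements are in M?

M = {c}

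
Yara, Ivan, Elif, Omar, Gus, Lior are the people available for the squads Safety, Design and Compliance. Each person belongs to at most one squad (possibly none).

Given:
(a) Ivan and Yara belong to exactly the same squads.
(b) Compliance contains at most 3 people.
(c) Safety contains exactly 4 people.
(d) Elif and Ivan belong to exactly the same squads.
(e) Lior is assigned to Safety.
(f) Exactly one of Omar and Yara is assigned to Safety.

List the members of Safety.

From (e): Lior ∈ Safety.
Suppose Yara ∉ Safety: no assignment then satisfies all the clues, so Yara ∈ Safety.

Safety = {Elif, Ivan, Lior, Yara}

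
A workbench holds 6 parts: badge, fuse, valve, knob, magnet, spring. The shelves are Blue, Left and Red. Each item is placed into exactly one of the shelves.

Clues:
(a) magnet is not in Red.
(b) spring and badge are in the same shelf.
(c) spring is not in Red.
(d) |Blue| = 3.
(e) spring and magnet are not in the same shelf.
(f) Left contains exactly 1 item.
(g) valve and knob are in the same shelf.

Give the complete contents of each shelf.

From (a): magnet ∉ Red.
From (c): spring ∉ Red.
(b): badge matches spring: badge ∉ Red.
Suppose badge ∉ Blue: no assignment then satisfies all the clues, so badge ∈ Blue.

Blue = {badge, fuse, spring}; Left = {magnet}; Red = {knob, valve}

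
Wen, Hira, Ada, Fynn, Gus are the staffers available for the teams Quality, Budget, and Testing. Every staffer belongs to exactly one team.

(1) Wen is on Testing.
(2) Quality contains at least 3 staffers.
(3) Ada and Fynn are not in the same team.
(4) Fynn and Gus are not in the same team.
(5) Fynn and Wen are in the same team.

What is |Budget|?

From (1): Wen ∈ Testing.
(5): Fynn matches Wen: Fynn ∉ Quality.
(5): Fynn matches Wen: Fynn ∉ Budget.
(5): Fynn matches Wen: Fynn ∈ Testing.
(2): only 3 candidates remain for Quality, so all are in.

0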